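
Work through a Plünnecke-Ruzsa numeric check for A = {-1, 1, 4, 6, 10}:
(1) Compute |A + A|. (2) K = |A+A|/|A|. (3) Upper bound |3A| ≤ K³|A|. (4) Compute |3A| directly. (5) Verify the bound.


|A| = 5.
Step 1: Compute A + A by enumerating all 25 pairs.
A + A = {-2, 0, 2, 3, 5, 7, 8, 9, 10, 11, 12, 14, 16, 20}, so |A + A| = 14.
Step 2: Doubling constant K = |A + A|/|A| = 14/5 = 14/5 ≈ 2.8000.
Step 3: Plünnecke-Ruzsa gives |3A| ≤ K³·|A| = (2.8000)³ · 5 ≈ 109.7600.
Step 4: Compute 3A = A + A + A directly by enumerating all triples (a,b,c) ∈ A³; |3A| = 26.
Step 5: Check 26 ≤ 109.7600? Yes ✓.

K = 14/5, Plünnecke-Ruzsa bound K³|A| ≈ 109.7600, |3A| = 26, inequality holds.


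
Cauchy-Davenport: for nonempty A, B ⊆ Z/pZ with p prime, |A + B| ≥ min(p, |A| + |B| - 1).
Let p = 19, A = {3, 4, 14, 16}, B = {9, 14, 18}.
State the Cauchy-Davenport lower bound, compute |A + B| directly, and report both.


Cauchy-Davenport: |A + B| ≥ min(p, |A| + |B| - 1) for A, B nonempty in Z/pZ.
|A| = 4, |B| = 3, p = 19.
CD lower bound = min(19, 4 + 3 - 1) = min(19, 6) = 6.
Compute A + B mod 19 directly:
a = 3: 3+9=12, 3+14=17, 3+18=2
a = 4: 4+9=13, 4+14=18, 4+18=3
a = 14: 14+9=4, 14+14=9, 14+18=13
a = 16: 16+9=6, 16+14=11, 16+18=15
A + B = {2, 3, 4, 6, 9, 11, 12, 13, 15, 17, 18}, so |A + B| = 11.
Verify: 11 ≥ 6? Yes ✓.

CD lower bound = 6, actual |A + B| = 11.


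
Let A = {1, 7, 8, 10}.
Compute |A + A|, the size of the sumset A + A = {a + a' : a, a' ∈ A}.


A + A = {a + a' : a, a' ∈ A}; |A| = 4.
General bounds: 2|A| - 1 ≤ |A + A| ≤ |A|(|A|+1)/2, i.e. 7 ≤ |A + A| ≤ 10.
Lower bound 2|A|-1 is attained iff A is an arithmetic progression.
Enumerate sums a + a' for a ≤ a' (symmetric, so this suffices):
a = 1: 1+1=2, 1+7=8, 1+8=9, 1+10=11
a = 7: 7+7=14, 7+8=15, 7+10=17
a = 8: 8+8=16, 8+10=18
a = 10: 10+10=20
Distinct sums: {2, 8, 9, 11, 14, 15, 16, 17, 18, 20}
|A + A| = 10

|A + A| = 10


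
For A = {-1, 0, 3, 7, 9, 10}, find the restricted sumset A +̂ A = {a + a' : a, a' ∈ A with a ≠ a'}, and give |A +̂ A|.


Restricted sumset: A +̂ A = {a + a' : a ∈ A, a' ∈ A, a ≠ a'}.
Equivalently, take A + A and drop any sum 2a that is achievable ONLY as a + a for a ∈ A (i.e. sums representable only with equal summands).
Enumerate pairs (a, a') with a < a' (symmetric, so each unordered pair gives one sum; this covers all a ≠ a'):
  -1 + 0 = -1
  -1 + 3 = 2
  -1 + 7 = 6
  -1 + 9 = 8
  -1 + 10 = 9
  0 + 3 = 3
  0 + 7 = 7
  0 + 9 = 9
  0 + 10 = 10
  3 + 7 = 10
  3 + 9 = 12
  3 + 10 = 13
  7 + 9 = 16
  7 + 10 = 17
  9 + 10 = 19
Collected distinct sums: {-1, 2, 3, 6, 7, 8, 9, 10, 12, 13, 16, 17, 19}
|A +̂ A| = 13
(Reference bound: |A +̂ A| ≥ 2|A| - 3 for |A| ≥ 2, with |A| = 6 giving ≥ 9.)

|A +̂ A| = 13


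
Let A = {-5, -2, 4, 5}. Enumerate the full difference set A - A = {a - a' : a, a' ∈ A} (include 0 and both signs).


A - A = {a - a' : a, a' ∈ A}.
Compute a - a' for each ordered pair (a, a'):
a = -5: -5--5=0, -5--2=-3, -5-4=-9, -5-5=-10
a = -2: -2--5=3, -2--2=0, -2-4=-6, -2-5=-7
a = 4: 4--5=9, 4--2=6, 4-4=0, 4-5=-1
a = 5: 5--5=10, 5--2=7, 5-4=1, 5-5=0
Collecting distinct values (and noting 0 appears from a-a):
A - A = {-10, -9, -7, -6, -3, -1, 0, 1, 3, 6, 7, 9, 10}
|A - A| = 13

A - A = {-10, -9, -7, -6, -3, -1, 0, 1, 3, 6, 7, 9, 10}


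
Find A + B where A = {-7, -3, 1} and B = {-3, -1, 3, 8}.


A + B = {a + b : a ∈ A, b ∈ B}.
Enumerate all |A|·|B| = 3·4 = 12 pairs (a, b) and collect distinct sums.
a = -7: -7+-3=-10, -7+-1=-8, -7+3=-4, -7+8=1
a = -3: -3+-3=-6, -3+-1=-4, -3+3=0, -3+8=5
a = 1: 1+-3=-2, 1+-1=0, 1+3=4, 1+8=9
Collecting distinct sums: A + B = {-10, -8, -6, -4, -2, 0, 1, 4, 5, 9}
|A + B| = 10

A + B = {-10, -8, -6, -4, -2, 0, 1, 4, 5, 9}


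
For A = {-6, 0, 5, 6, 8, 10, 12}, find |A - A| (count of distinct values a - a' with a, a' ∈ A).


A - A = {a - a' : a, a' ∈ A}; |A| = 7.
Bounds: 2|A|-1 ≤ |A - A| ≤ |A|² - |A| + 1, i.e. 13 ≤ |A - A| ≤ 43.
Note: 0 ∈ A - A always (from a - a). The set is symmetric: if d ∈ A - A then -d ∈ A - A.
Enumerate nonzero differences d = a - a' with a > a' (then include -d):
Positive differences: {1, 2, 3, 4, 5, 6, 7, 8, 10, 11, 12, 14, 16, 18}
Full difference set: {0} ∪ (positive diffs) ∪ (negative diffs).
|A - A| = 1 + 2·14 = 29 (matches direct enumeration: 29).

|A - A| = 29


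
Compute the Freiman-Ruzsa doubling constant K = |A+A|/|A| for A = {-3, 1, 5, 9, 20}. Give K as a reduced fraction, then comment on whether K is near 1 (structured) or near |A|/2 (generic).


|A| = 5.
Compute A + A by enumerating all 25 pairs.
A + A = {-6, -2, 2, 6, 10, 14, 17, 18, 21, 25, 29, 40}, so |A + A| = 12.
K = |A + A| / |A| = 12/5 (already in lowest terms) ≈ 2.4000.
Reference: AP of size 5 gives K = 9/5 ≈ 1.8000; a fully generic set of size 5 gives K ≈ 3.0000.

|A| = 5, |A + A| = 12, K = 12/5.


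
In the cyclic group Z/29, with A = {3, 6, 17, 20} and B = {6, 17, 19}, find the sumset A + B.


Work in Z/29Z: reduce every sum a + b modulo 29.
Enumerate all 12 pairs:
a = 3: 3+6=9, 3+17=20, 3+19=22
a = 6: 6+6=12, 6+17=23, 6+19=25
a = 17: 17+6=23, 17+17=5, 17+19=7
a = 20: 20+6=26, 20+17=8, 20+19=10
Distinct residues collected: {5, 7, 8, 9, 10, 12, 20, 22, 23, 25, 26}
|A + B| = 11 (out of 29 total residues).

A + B = {5, 7, 8, 9, 10, 12, 20, 22, 23, 25, 26}


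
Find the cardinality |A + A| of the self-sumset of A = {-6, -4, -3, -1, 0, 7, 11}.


A + A = {a + a' : a, a' ∈ A}; |A| = 7.
General bounds: 2|A| - 1 ≤ |A + A| ≤ |A|(|A|+1)/2, i.e. 13 ≤ |A + A| ≤ 28.
Lower bound 2|A|-1 is attained iff A is an arithmetic progression.
Enumerate sums a + a' for a ≤ a' (symmetric, so this suffices):
a = -6: -6+-6=-12, -6+-4=-10, -6+-3=-9, -6+-1=-7, -6+0=-6, -6+7=1, -6+11=5
a = -4: -4+-4=-8, -4+-3=-7, -4+-1=-5, -4+0=-4, -4+7=3, -4+11=7
a = -3: -3+-3=-6, -3+-1=-4, -3+0=-3, -3+7=4, -3+11=8
a = -1: -1+-1=-2, -1+0=-1, -1+7=6, -1+11=10
a = 0: 0+0=0, 0+7=7, 0+11=11
a = 7: 7+7=14, 7+11=18
a = 11: 11+11=22
Distinct sums: {-12, -10, -9, -8, -7, -6, -5, -4, -3, -2, -1, 0, 1, 3, 4, 5, 6, 7, 8, 10, 11, 14, 18, 22}
|A + A| = 24

|A + A| = 24


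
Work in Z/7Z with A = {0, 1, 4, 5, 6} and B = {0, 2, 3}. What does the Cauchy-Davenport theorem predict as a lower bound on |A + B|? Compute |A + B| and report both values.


Cauchy-Davenport: |A + B| ≥ min(p, |A| + |B| - 1) for A, B nonempty in Z/pZ.
|A| = 5, |B| = 3, p = 7.
CD lower bound = min(7, 5 + 3 - 1) = min(7, 7) = 7.
Compute A + B mod 7 directly:
a = 0: 0+0=0, 0+2=2, 0+3=3
a = 1: 1+0=1, 1+2=3, 1+3=4
a = 4: 4+0=4, 4+2=6, 4+3=0
a = 5: 5+0=5, 5+2=0, 5+3=1
a = 6: 6+0=6, 6+2=1, 6+3=2
A + B = {0, 1, 2, 3, 4, 5, 6}, so |A + B| = 7.
Verify: 7 ≥ 7? Yes ✓.

CD lower bound = 7, actual |A + B| = 7.


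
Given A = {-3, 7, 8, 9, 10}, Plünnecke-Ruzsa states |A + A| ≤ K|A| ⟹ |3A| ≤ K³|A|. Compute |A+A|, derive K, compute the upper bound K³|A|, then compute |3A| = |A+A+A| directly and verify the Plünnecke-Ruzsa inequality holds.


|A| = 5.
Step 1: Compute A + A by enumerating all 25 pairs.
A + A = {-6, 4, 5, 6, 7, 14, 15, 16, 17, 18, 19, 20}, so |A + A| = 12.
Step 2: Doubling constant K = |A + A|/|A| = 12/5 = 12/5 ≈ 2.4000.
Step 3: Plünnecke-Ruzsa gives |3A| ≤ K³·|A| = (2.4000)³ · 5 ≈ 69.1200.
Step 4: Compute 3A = A + A + A directly by enumerating all triples (a,b,c) ∈ A³; |3A| = 22.
Step 5: Check 22 ≤ 69.1200? Yes ✓.

K = 12/5, Plünnecke-Ruzsa bound K³|A| ≈ 69.1200, |3A| = 22, inequality holds.


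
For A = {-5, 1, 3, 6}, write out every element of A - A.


A - A = {a - a' : a, a' ∈ A}.
Compute a - a' for each ordered pair (a, a'):
a = -5: -5--5=0, -5-1=-6, -5-3=-8, -5-6=-11
a = 1: 1--5=6, 1-1=0, 1-3=-2, 1-6=-5
a = 3: 3--5=8, 3-1=2, 3-3=0, 3-6=-3
a = 6: 6--5=11, 6-1=5, 6-3=3, 6-6=0
Collecting distinct values (and noting 0 appears from a-a):
A - A = {-11, -8, -6, -5, -3, -2, 0, 2, 3, 5, 6, 8, 11}
|A - A| = 13

A - A = {-11, -8, -6, -5, -3, -2, 0, 2, 3, 5, 6, 8, 11}


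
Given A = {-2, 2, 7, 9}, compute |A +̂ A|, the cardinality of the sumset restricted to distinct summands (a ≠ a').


Restricted sumset: A +̂ A = {a + a' : a ∈ A, a' ∈ A, a ≠ a'}.
Equivalently, take A + A and drop any sum 2a that is achievable ONLY as a + a for a ∈ A (i.e. sums representable only with equal summands).
Enumerate pairs (a, a') with a < a' (symmetric, so each unordered pair gives one sum; this covers all a ≠ a'):
  -2 + 2 = 0
  -2 + 7 = 5
  -2 + 9 = 7
  2 + 7 = 9
  2 + 9 = 11
  7 + 9 = 16
Collected distinct sums: {0, 5, 7, 9, 11, 16}
|A +̂ A| = 6
(Reference bound: |A +̂ A| ≥ 2|A| - 3 for |A| ≥ 2, with |A| = 4 giving ≥ 5.)

|A +̂ A| = 6


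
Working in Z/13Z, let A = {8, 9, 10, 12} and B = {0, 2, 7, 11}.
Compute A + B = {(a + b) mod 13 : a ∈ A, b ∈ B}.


Work in Z/13Z: reduce every sum a + b modulo 13.
Enumerate all 16 pairs:
a = 8: 8+0=8, 8+2=10, 8+7=2, 8+11=6
a = 9: 9+0=9, 9+2=11, 9+7=3, 9+11=7
a = 10: 10+0=10, 10+2=12, 10+7=4, 10+11=8
a = 12: 12+0=12, 12+2=1, 12+7=6, 12+11=10
Distinct residues collected: {1, 2, 3, 4, 6, 7, 8, 9, 10, 11, 12}
|A + B| = 11 (out of 13 total residues).

A + B = {1, 2, 3, 4, 6, 7, 8, 9, 10, 11, 12}


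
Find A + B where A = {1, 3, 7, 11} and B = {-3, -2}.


A + B = {a + b : a ∈ A, b ∈ B}.
Enumerate all |A|·|B| = 4·2 = 8 pairs (a, b) and collect distinct sums.
a = 1: 1+-3=-2, 1+-2=-1
a = 3: 3+-3=0, 3+-2=1
a = 7: 7+-3=4, 7+-2=5
a = 11: 11+-3=8, 11+-2=9
Collecting distinct sums: A + B = {-2, -1, 0, 1, 4, 5, 8, 9}
|A + B| = 8

A + B = {-2, -1, 0, 1, 4, 5, 8, 9}


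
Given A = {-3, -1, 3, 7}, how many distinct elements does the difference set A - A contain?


A - A = {a - a' : a, a' ∈ A}; |A| = 4.
Bounds: 2|A|-1 ≤ |A - A| ≤ |A|² - |A| + 1, i.e. 7 ≤ |A - A| ≤ 13.
Note: 0 ∈ A - A always (from a - a). The set is symmetric: if d ∈ A - A then -d ∈ A - A.
Enumerate nonzero differences d = a - a' with a > a' (then include -d):
Positive differences: {2, 4, 6, 8, 10}
Full difference set: {0} ∪ (positive diffs) ∪ (negative diffs).
|A - A| = 1 + 2·5 = 11 (matches direct enumeration: 11).

|A - A| = 11


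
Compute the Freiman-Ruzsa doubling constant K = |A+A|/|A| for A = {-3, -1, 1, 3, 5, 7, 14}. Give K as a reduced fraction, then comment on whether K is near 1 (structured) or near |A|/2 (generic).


|A| = 7.
Compute A + A by enumerating all 49 pairs.
A + A = {-6, -4, -2, 0, 2, 4, 6, 8, 10, 11, 12, 13, 14, 15, 17, 19, 21, 28}, so |A + A| = 18.
K = |A + A| / |A| = 18/7 (already in lowest terms) ≈ 2.5714.
Reference: AP of size 7 gives K = 13/7 ≈ 1.8571; a fully generic set of size 7 gives K ≈ 4.0000.

|A| = 7, |A + A| = 18, K = 18/7.


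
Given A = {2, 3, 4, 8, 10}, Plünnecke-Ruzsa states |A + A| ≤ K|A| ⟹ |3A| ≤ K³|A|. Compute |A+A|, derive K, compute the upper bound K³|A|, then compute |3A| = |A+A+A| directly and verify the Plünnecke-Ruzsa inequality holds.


|A| = 5.
Step 1: Compute A + A by enumerating all 25 pairs.
A + A = {4, 5, 6, 7, 8, 10, 11, 12, 13, 14, 16, 18, 20}, so |A + A| = 13.
Step 2: Doubling constant K = |A + A|/|A| = 13/5 = 13/5 ≈ 2.6000.
Step 3: Plünnecke-Ruzsa gives |3A| ≤ K³·|A| = (2.6000)³ · 5 ≈ 87.8800.
Step 4: Compute 3A = A + A + A directly by enumerating all triples (a,b,c) ∈ A³; |3A| = 22.
Step 5: Check 22 ≤ 87.8800? Yes ✓.

K = 13/5, Plünnecke-Ruzsa bound K³|A| ≈ 87.8800, |3A| = 22, inequality holds.


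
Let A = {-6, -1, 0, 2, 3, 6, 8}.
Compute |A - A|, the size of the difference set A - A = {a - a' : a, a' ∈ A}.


A - A = {a - a' : a, a' ∈ A}; |A| = 7.
Bounds: 2|A|-1 ≤ |A - A| ≤ |A|² - |A| + 1, i.e. 13 ≤ |A - A| ≤ 43.
Note: 0 ∈ A - A always (from a - a). The set is symmetric: if d ∈ A - A then -d ∈ A - A.
Enumerate nonzero differences d = a - a' with a > a' (then include -d):
Positive differences: {1, 2, 3, 4, 5, 6, 7, 8, 9, 12, 14}
Full difference set: {0} ∪ (positive diffs) ∪ (negative diffs).
|A - A| = 1 + 2·11 = 23 (matches direct enumeration: 23).

|A - A| = 23


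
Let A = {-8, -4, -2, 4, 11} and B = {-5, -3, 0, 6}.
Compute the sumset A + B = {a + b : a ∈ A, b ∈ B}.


A + B = {a + b : a ∈ A, b ∈ B}.
Enumerate all |A|·|B| = 5·4 = 20 pairs (a, b) and collect distinct sums.
a = -8: -8+-5=-13, -8+-3=-11, -8+0=-8, -8+6=-2
a = -4: -4+-5=-9, -4+-3=-7, -4+0=-4, -4+6=2
a = -2: -2+-5=-7, -2+-3=-5, -2+0=-2, -2+6=4
a = 4: 4+-5=-1, 4+-3=1, 4+0=4, 4+6=10
a = 11: 11+-5=6, 11+-3=8, 11+0=11, 11+6=17
Collecting distinct sums: A + B = {-13, -11, -9, -8, -7, -5, -4, -2, -1, 1, 2, 4, 6, 8, 10, 11, 17}
|A + B| = 17

A + B = {-13, -11, -9, -8, -7, -5, -4, -2, -1, 1, 2, 4, 6, 8, 10, 11, 17}


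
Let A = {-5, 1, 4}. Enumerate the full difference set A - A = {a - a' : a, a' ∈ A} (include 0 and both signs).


A - A = {a - a' : a, a' ∈ A}.
Compute a - a' for each ordered pair (a, a'):
a = -5: -5--5=0, -5-1=-6, -5-4=-9
a = 1: 1--5=6, 1-1=0, 1-4=-3
a = 4: 4--5=9, 4-1=3, 4-4=0
Collecting distinct values (and noting 0 appears from a-a):
A - A = {-9, -6, -3, 0, 3, 6, 9}
|A - A| = 7

A - A = {-9, -6, -3, 0, 3, 6, 9}


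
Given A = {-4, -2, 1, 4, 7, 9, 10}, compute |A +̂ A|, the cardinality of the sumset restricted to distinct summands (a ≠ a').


Restricted sumset: A +̂ A = {a + a' : a ∈ A, a' ∈ A, a ≠ a'}.
Equivalently, take A + A and drop any sum 2a that is achievable ONLY as a + a for a ∈ A (i.e. sums representable only with equal summands).
Enumerate pairs (a, a') with a < a' (symmetric, so each unordered pair gives one sum; this covers all a ≠ a'):
  -4 + -2 = -6
  -4 + 1 = -3
  -4 + 4 = 0
  -4 + 7 = 3
  -4 + 9 = 5
  -4 + 10 = 6
  -2 + 1 = -1
  -2 + 4 = 2
  -2 + 7 = 5
  -2 + 9 = 7
  -2 + 10 = 8
  1 + 4 = 5
  1 + 7 = 8
  1 + 9 = 10
  1 + 10 = 11
  4 + 7 = 11
  4 + 9 = 13
  4 + 10 = 14
  7 + 9 = 16
  7 + 10 = 17
  9 + 10 = 19
Collected distinct sums: {-6, -3, -1, 0, 2, 3, 5, 6, 7, 8, 10, 11, 13, 14, 16, 17, 19}
|A +̂ A| = 17
(Reference bound: |A +̂ A| ≥ 2|A| - 3 for |A| ≥ 2, with |A| = 7 giving ≥ 11.)

|A +̂ A| = 17


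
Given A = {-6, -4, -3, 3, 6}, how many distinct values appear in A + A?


A + A = {a + a' : a, a' ∈ A}; |A| = 5.
General bounds: 2|A| - 1 ≤ |A + A| ≤ |A|(|A|+1)/2, i.e. 9 ≤ |A + A| ≤ 15.
Lower bound 2|A|-1 is attained iff A is an arithmetic progression.
Enumerate sums a + a' for a ≤ a' (symmetric, so this suffices):
a = -6: -6+-6=-12, -6+-4=-10, -6+-3=-9, -6+3=-3, -6+6=0
a = -4: -4+-4=-8, -4+-3=-7, -4+3=-1, -4+6=2
a = -3: -3+-3=-6, -3+3=0, -3+6=3
a = 3: 3+3=6, 3+6=9
a = 6: 6+6=12
Distinct sums: {-12, -10, -9, -8, -7, -6, -3, -1, 0, 2, 3, 6, 9, 12}
|A + A| = 14

|A + A| = 14


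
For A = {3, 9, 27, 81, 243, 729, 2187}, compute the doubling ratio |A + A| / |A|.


|A| = 7.
Compute A + A by enumerating all 49 pairs.
A + A = {6, 12, 18, 30, 36, 54, 84, 90, 108, 162, 246, 252, 270, 324, 486, 732, 738, 756, 810, 972, 1458, 2190, 2196, 2214, 2268, 2430, 2916, 4374}, so |A + A| = 28.
K = |A + A| / |A| = 28/7 = 4/1 ≈ 4.0000.
Reference: AP of size 7 gives K = 13/7 ≈ 1.8571; a fully generic set of size 7 gives K ≈ 4.0000.

|A| = 7, |A + A| = 28, K = 28/7 = 4/1.


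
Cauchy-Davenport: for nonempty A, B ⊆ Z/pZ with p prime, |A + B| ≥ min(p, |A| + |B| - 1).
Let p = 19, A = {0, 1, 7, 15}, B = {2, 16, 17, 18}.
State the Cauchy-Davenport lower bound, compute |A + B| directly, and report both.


Cauchy-Davenport: |A + B| ≥ min(p, |A| + |B| - 1) for A, B nonempty in Z/pZ.
|A| = 4, |B| = 4, p = 19.
CD lower bound = min(19, 4 + 4 - 1) = min(19, 7) = 7.
Compute A + B mod 19 directly:
a = 0: 0+2=2, 0+16=16, 0+17=17, 0+18=18
a = 1: 1+2=3, 1+16=17, 1+17=18, 1+18=0
a = 7: 7+2=9, 7+16=4, 7+17=5, 7+18=6
a = 15: 15+2=17, 15+16=12, 15+17=13, 15+18=14
A + B = {0, 2, 3, 4, 5, 6, 9, 12, 13, 14, 16, 17, 18}, so |A + B| = 13.
Verify: 13 ≥ 7? Yes ✓.

CD lower bound = 7, actual |A + B| = 13.


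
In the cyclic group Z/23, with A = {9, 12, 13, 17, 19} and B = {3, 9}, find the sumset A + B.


Work in Z/23Z: reduce every sum a + b modulo 23.
Enumerate all 10 pairs:
a = 9: 9+3=12, 9+9=18
a = 12: 12+3=15, 12+9=21
a = 13: 13+3=16, 13+9=22
a = 17: 17+3=20, 17+9=3
a = 19: 19+3=22, 19+9=5
Distinct residues collected: {3, 5, 12, 15, 16, 18, 20, 21, 22}
|A + B| = 9 (out of 23 total residues).

A + B = {3, 5, 12, 15, 16, 18, 20, 21, 22}


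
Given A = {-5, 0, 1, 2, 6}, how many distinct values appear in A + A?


A + A = {a + a' : a, a' ∈ A}; |A| = 5.
General bounds: 2|A| - 1 ≤ |A + A| ≤ |A|(|A|+1)/2, i.e. 9 ≤ |A + A| ≤ 15.
Lower bound 2|A|-1 is attained iff A is an arithmetic progression.
Enumerate sums a + a' for a ≤ a' (symmetric, so this suffices):
a = -5: -5+-5=-10, -5+0=-5, -5+1=-4, -5+2=-3, -5+6=1
a = 0: 0+0=0, 0+1=1, 0+2=2, 0+6=6
a = 1: 1+1=2, 1+2=3, 1+6=7
a = 2: 2+2=4, 2+6=8
a = 6: 6+6=12
Distinct sums: {-10, -5, -4, -3, 0, 1, 2, 3, 4, 6, 7, 8, 12}
|A + A| = 13

|A + A| = 13


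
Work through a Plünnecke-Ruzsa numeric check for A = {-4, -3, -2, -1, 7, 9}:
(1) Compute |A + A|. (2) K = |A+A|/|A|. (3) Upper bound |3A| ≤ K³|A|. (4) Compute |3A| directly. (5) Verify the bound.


|A| = 6.
Step 1: Compute A + A by enumerating all 36 pairs.
A + A = {-8, -7, -6, -5, -4, -3, -2, 3, 4, 5, 6, 7, 8, 14, 16, 18}, so |A + A| = 16.
Step 2: Doubling constant K = |A + A|/|A| = 16/6 = 16/6 ≈ 2.6667.
Step 3: Plünnecke-Ruzsa gives |3A| ≤ K³·|A| = (2.6667)³ · 6 ≈ 113.7778.
Step 4: Compute 3A = A + A + A directly by enumerating all triples (a,b,c) ∈ A³; |3A| = 31.
Step 5: Check 31 ≤ 113.7778? Yes ✓.

K = 16/6, Plünnecke-Ruzsa bound K³|A| ≈ 113.7778, |3A| = 31, inequality holds.


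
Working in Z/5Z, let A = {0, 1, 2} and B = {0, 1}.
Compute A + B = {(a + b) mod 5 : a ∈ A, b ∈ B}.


Work in Z/5Z: reduce every sum a + b modulo 5.
Enumerate all 6 pairs:
a = 0: 0+0=0, 0+1=1
a = 1: 1+0=1, 1+1=2
a = 2: 2+0=2, 2+1=3
Distinct residues collected: {0, 1, 2, 3}
|A + B| = 4 (out of 5 total residues).

A + B = {0, 1, 2, 3}


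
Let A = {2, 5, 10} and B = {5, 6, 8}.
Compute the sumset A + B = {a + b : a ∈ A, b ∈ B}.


A + B = {a + b : a ∈ A, b ∈ B}.
Enumerate all |A|·|B| = 3·3 = 9 pairs (a, b) and collect distinct sums.
a = 2: 2+5=7, 2+6=8, 2+8=10
a = 5: 5+5=10, 5+6=11, 5+8=13
a = 10: 10+5=15, 10+6=16, 10+8=18
Collecting distinct sums: A + B = {7, 8, 10, 11, 13, 15, 16, 18}
|A + B| = 8

A + B = {7, 8, 10, 11, 13, 15, 16, 18}


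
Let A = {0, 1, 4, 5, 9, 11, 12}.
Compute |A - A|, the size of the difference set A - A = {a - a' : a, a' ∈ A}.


A - A = {a - a' : a, a' ∈ A}; |A| = 7.
Bounds: 2|A|-1 ≤ |A - A| ≤ |A|² - |A| + 1, i.e. 13 ≤ |A - A| ≤ 43.
Note: 0 ∈ A - A always (from a - a). The set is symmetric: if d ∈ A - A then -d ∈ A - A.
Enumerate nonzero differences d = a - a' with a > a' (then include -d):
Positive differences: {1, 2, 3, 4, 5, 6, 7, 8, 9, 10, 11, 12}
Full difference set: {0} ∪ (positive diffs) ∪ (negative diffs).
|A - A| = 1 + 2·12 = 25 (matches direct enumeration: 25).

|A - A| = 25


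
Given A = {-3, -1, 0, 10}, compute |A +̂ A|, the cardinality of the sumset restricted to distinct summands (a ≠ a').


Restricted sumset: A +̂ A = {a + a' : a ∈ A, a' ∈ A, a ≠ a'}.
Equivalently, take A + A and drop any sum 2a that is achievable ONLY as a + a for a ∈ A (i.e. sums representable only with equal summands).
Enumerate pairs (a, a') with a < a' (symmetric, so each unordered pair gives one sum; this covers all a ≠ a'):
  -3 + -1 = -4
  -3 + 0 = -3
  -3 + 10 = 7
  -1 + 0 = -1
  -1 + 10 = 9
  0 + 10 = 10
Collected distinct sums: {-4, -3, -1, 7, 9, 10}
|A +̂ A| = 6
(Reference bound: |A +̂ A| ≥ 2|A| - 3 for |A| ≥ 2, with |A| = 4 giving ≥ 5.)

|A +̂ A| = 6


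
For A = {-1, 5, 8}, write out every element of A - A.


A - A = {a - a' : a, a' ∈ A}.
Compute a - a' for each ordered pair (a, a'):
a = -1: -1--1=0, -1-5=-6, -1-8=-9
a = 5: 5--1=6, 5-5=0, 5-8=-3
a = 8: 8--1=9, 8-5=3, 8-8=0
Collecting distinct values (and noting 0 appears from a-a):
A - A = {-9, -6, -3, 0, 3, 6, 9}
|A - A| = 7

A - A = {-9, -6, -3, 0, 3, 6, 9}


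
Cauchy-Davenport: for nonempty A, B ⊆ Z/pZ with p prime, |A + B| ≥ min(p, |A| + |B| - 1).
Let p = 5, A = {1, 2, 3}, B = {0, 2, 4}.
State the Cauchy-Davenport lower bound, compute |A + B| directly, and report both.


Cauchy-Davenport: |A + B| ≥ min(p, |A| + |B| - 1) for A, B nonempty in Z/pZ.
|A| = 3, |B| = 3, p = 5.
CD lower bound = min(5, 3 + 3 - 1) = min(5, 5) = 5.
Compute A + B mod 5 directly:
a = 1: 1+0=1, 1+2=3, 1+4=0
a = 2: 2+0=2, 2+2=4, 2+4=1
a = 3: 3+0=3, 3+2=0, 3+4=2
A + B = {0, 1, 2, 3, 4}, so |A + B| = 5.
Verify: 5 ≥ 5? Yes ✓.

CD lower bound = 5, actual |A + B| = 5.


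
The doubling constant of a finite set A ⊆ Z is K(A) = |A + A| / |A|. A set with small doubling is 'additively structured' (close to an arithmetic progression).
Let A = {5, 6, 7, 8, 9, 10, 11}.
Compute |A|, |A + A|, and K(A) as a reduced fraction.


|A| = 7.
Compute A + A by enumerating all 49 pairs.
A + A = {10, 11, 12, 13, 14, 15, 16, 17, 18, 19, 20, 21, 22}, so |A + A| = 13.
K = |A + A| / |A| = 13/7 (already in lowest terms) ≈ 1.8571.
Reference: AP of size 7 gives K = 13/7 ≈ 1.8571; a fully generic set of size 7 gives K ≈ 4.0000.

|A| = 7, |A + A| = 13, K = 13/7.


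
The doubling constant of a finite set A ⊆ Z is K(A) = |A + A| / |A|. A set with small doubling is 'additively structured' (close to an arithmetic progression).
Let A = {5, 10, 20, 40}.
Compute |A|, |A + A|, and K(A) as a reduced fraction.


|A| = 4.
Compute A + A by enumerating all 16 pairs.
A + A = {10, 15, 20, 25, 30, 40, 45, 50, 60, 80}, so |A + A| = 10.
K = |A + A| / |A| = 10/4 = 5/2 ≈ 2.5000.
Reference: AP of size 4 gives K = 7/4 ≈ 1.7500; a fully generic set of size 4 gives K ≈ 2.5000.

|A| = 4, |A + A| = 10, K = 10/4 = 5/2.


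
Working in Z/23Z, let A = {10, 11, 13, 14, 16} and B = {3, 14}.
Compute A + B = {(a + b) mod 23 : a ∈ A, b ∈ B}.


Work in Z/23Z: reduce every sum a + b modulo 23.
Enumerate all 10 pairs:
a = 10: 10+3=13, 10+14=1
a = 11: 11+3=14, 11+14=2
a = 13: 13+3=16, 13+14=4
a = 14: 14+3=17, 14+14=5
a = 16: 16+3=19, 16+14=7
Distinct residues collected: {1, 2, 4, 5, 7, 13, 14, 16, 17, 19}
|A + B| = 10 (out of 23 total residues).

A + B = {1, 2, 4, 5, 7, 13, 14, 16, 17, 19}


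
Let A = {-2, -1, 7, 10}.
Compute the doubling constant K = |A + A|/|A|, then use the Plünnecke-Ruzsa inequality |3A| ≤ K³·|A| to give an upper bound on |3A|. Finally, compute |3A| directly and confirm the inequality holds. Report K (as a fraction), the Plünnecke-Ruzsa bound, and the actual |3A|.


|A| = 4.
Step 1: Compute A + A by enumerating all 16 pairs.
A + A = {-4, -3, -2, 5, 6, 8, 9, 14, 17, 20}, so |A + A| = 10.
Step 2: Doubling constant K = |A + A|/|A| = 10/4 = 10/4 ≈ 2.5000.
Step 3: Plünnecke-Ruzsa gives |3A| ≤ K³·|A| = (2.5000)³ · 4 ≈ 62.5000.
Step 4: Compute 3A = A + A + A directly by enumerating all triples (a,b,c) ∈ A³; |3A| = 20.
Step 5: Check 20 ≤ 62.5000? Yes ✓.

K = 10/4, Plünnecke-Ruzsa bound K³|A| ≈ 62.5000, |3A| = 20, inequality holds.


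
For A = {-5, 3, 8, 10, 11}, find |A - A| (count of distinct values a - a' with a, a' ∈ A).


A - A = {a - a' : a, a' ∈ A}; |A| = 5.
Bounds: 2|A|-1 ≤ |A - A| ≤ |A|² - |A| + 1, i.e. 9 ≤ |A - A| ≤ 21.
Note: 0 ∈ A - A always (from a - a). The set is symmetric: if d ∈ A - A then -d ∈ A - A.
Enumerate nonzero differences d = a - a' with a > a' (then include -d):
Positive differences: {1, 2, 3, 5, 7, 8, 13, 15, 16}
Full difference set: {0} ∪ (positive diffs) ∪ (negative diffs).
|A - A| = 1 + 2·9 = 19 (matches direct enumeration: 19).

|A - A| = 19


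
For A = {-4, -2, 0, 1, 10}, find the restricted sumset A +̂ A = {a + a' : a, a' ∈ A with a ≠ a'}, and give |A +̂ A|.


Restricted sumset: A +̂ A = {a + a' : a ∈ A, a' ∈ A, a ≠ a'}.
Equivalently, take A + A and drop any sum 2a that is achievable ONLY as a + a for a ∈ A (i.e. sums representable only with equal summands).
Enumerate pairs (a, a') with a < a' (symmetric, so each unordered pair gives one sum; this covers all a ≠ a'):
  -4 + -2 = -6
  -4 + 0 = -4
  -4 + 1 = -3
  -4 + 10 = 6
  -2 + 0 = -2
  -2 + 1 = -1
  -2 + 10 = 8
  0 + 1 = 1
  0 + 10 = 10
  1 + 10 = 11
Collected distinct sums: {-6, -4, -3, -2, -1, 1, 6, 8, 10, 11}
|A +̂ A| = 10
(Reference bound: |A +̂ A| ≥ 2|A| - 3 for |A| ≥ 2, with |A| = 5 giving ≥ 7.)

|A +̂ A| = 10


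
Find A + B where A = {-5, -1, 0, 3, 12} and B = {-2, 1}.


A + B = {a + b : a ∈ A, b ∈ B}.
Enumerate all |A|·|B| = 5·2 = 10 pairs (a, b) and collect distinct sums.
a = -5: -5+-2=-7, -5+1=-4
a = -1: -1+-2=-3, -1+1=0
a = 0: 0+-2=-2, 0+1=1
a = 3: 3+-2=1, 3+1=4
a = 12: 12+-2=10, 12+1=13
Collecting distinct sums: A + B = {-7, -4, -3, -2, 0, 1, 4, 10, 13}
|A + B| = 9

A + B = {-7, -4, -3, -2, 0, 1, 4, 10, 13}


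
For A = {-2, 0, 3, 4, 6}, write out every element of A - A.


A - A = {a - a' : a, a' ∈ A}.
Compute a - a' for each ordered pair (a, a'):
a = -2: -2--2=0, -2-0=-2, -2-3=-5, -2-4=-6, -2-6=-8
a = 0: 0--2=2, 0-0=0, 0-3=-3, 0-4=-4, 0-6=-6
a = 3: 3--2=5, 3-0=3, 3-3=0, 3-4=-1, 3-6=-3
a = 4: 4--2=6, 4-0=4, 4-3=1, 4-4=0, 4-6=-2
a = 6: 6--2=8, 6-0=6, 6-3=3, 6-4=2, 6-6=0
Collecting distinct values (and noting 0 appears from a-a):
A - A = {-8, -6, -5, -4, -3, -2, -1, 0, 1, 2, 3, 4, 5, 6, 8}
|A - A| = 15

A - A = {-8, -6, -5, -4, -3, -2, -1, 0, 1, 2, 3, 4, 5, 6, 8}


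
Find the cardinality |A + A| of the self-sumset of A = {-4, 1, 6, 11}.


A + A = {a + a' : a, a' ∈ A}; |A| = 4.
General bounds: 2|A| - 1 ≤ |A + A| ≤ |A|(|A|+1)/2, i.e. 7 ≤ |A + A| ≤ 10.
Lower bound 2|A|-1 is attained iff A is an arithmetic progression.
Enumerate sums a + a' for a ≤ a' (symmetric, so this suffices):
a = -4: -4+-4=-8, -4+1=-3, -4+6=2, -4+11=7
a = 1: 1+1=2, 1+6=7, 1+11=12
a = 6: 6+6=12, 6+11=17
a = 11: 11+11=22
Distinct sums: {-8, -3, 2, 7, 12, 17, 22}
|A + A| = 7

|A + A| = 7


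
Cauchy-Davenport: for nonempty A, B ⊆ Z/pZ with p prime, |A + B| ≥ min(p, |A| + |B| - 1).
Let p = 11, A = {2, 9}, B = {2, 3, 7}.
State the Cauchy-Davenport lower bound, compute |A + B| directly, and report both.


Cauchy-Davenport: |A + B| ≥ min(p, |A| + |B| - 1) for A, B nonempty in Z/pZ.
|A| = 2, |B| = 3, p = 11.
CD lower bound = min(11, 2 + 3 - 1) = min(11, 4) = 4.
Compute A + B mod 11 directly:
a = 2: 2+2=4, 2+3=5, 2+7=9
a = 9: 9+2=0, 9+3=1, 9+7=5
A + B = {0, 1, 4, 5, 9}, so |A + B| = 5.
Verify: 5 ≥ 4? Yes ✓.

CD lower bound = 4, actual |A + B| = 5.


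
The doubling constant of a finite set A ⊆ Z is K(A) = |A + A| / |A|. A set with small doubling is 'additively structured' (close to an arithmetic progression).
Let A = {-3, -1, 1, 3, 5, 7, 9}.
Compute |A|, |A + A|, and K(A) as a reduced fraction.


|A| = 7.
Compute A + A by enumerating all 49 pairs.
A + A = {-6, -4, -2, 0, 2, 4, 6, 8, 10, 12, 14, 16, 18}, so |A + A| = 13.
K = |A + A| / |A| = 13/7 (already in lowest terms) ≈ 1.8571.
Reference: AP of size 7 gives K = 13/7 ≈ 1.8571; a fully generic set of size 7 gives K ≈ 4.0000.

|A| = 7, |A + A| = 13, K = 13/7.


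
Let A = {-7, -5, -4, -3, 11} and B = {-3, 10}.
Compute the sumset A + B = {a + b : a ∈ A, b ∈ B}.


A + B = {a + b : a ∈ A, b ∈ B}.
Enumerate all |A|·|B| = 5·2 = 10 pairs (a, b) and collect distinct sums.
a = -7: -7+-3=-10, -7+10=3
a = -5: -5+-3=-8, -5+10=5
a = -4: -4+-3=-7, -4+10=6
a = -3: -3+-3=-6, -3+10=7
a = 11: 11+-3=8, 11+10=21
Collecting distinct sums: A + B = {-10, -8, -7, -6, 3, 5, 6, 7, 8, 21}
|A + B| = 10

A + B = {-10, -8, -7, -6, 3, 5, 6, 7, 8, 21}


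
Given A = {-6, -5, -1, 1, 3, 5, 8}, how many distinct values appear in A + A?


A + A = {a + a' : a, a' ∈ A}; |A| = 7.
General bounds: 2|A| - 1 ≤ |A + A| ≤ |A|(|A|+1)/2, i.e. 13 ≤ |A + A| ≤ 28.
Lower bound 2|A|-1 is attained iff A is an arithmetic progression.
Enumerate sums a + a' for a ≤ a' (symmetric, so this suffices):
a = -6: -6+-6=-12, -6+-5=-11, -6+-1=-7, -6+1=-5, -6+3=-3, -6+5=-1, -6+8=2
a = -5: -5+-5=-10, -5+-1=-6, -5+1=-4, -5+3=-2, -5+5=0, -5+8=3
a = -1: -1+-1=-2, -1+1=0, -1+3=2, -1+5=4, -1+8=7
a = 1: 1+1=2, 1+3=4, 1+5=6, 1+8=9
a = 3: 3+3=6, 3+5=8, 3+8=11
a = 5: 5+5=10, 5+8=13
a = 8: 8+8=16
Distinct sums: {-12, -11, -10, -7, -6, -5, -4, -3, -2, -1, 0, 2, 3, 4, 6, 7, 8, 9, 10, 11, 13, 16}
|A + A| = 22

|A + A| = 22


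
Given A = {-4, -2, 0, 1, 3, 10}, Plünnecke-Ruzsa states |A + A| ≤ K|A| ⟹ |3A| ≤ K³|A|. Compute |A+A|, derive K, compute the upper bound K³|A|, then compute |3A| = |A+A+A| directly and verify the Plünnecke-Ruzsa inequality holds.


|A| = 6.
Step 1: Compute A + A by enumerating all 36 pairs.
A + A = {-8, -6, -4, -3, -2, -1, 0, 1, 2, 3, 4, 6, 8, 10, 11, 13, 20}, so |A + A| = 17.
Step 2: Doubling constant K = |A + A|/|A| = 17/6 = 17/6 ≈ 2.8333.
Step 3: Plünnecke-Ruzsa gives |3A| ≤ K³·|A| = (2.8333)³ · 6 ≈ 136.4722.
Step 4: Compute 3A = A + A + A directly by enumerating all triples (a,b,c) ∈ A³; |3A| = 31.
Step 5: Check 31 ≤ 136.4722? Yes ✓.

K = 17/6, Plünnecke-Ruzsa bound K³|A| ≈ 136.4722, |3A| = 31, inequality holds.


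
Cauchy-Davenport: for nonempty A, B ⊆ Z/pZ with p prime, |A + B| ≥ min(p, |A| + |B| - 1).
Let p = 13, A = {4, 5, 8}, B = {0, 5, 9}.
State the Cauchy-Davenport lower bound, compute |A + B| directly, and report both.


Cauchy-Davenport: |A + B| ≥ min(p, |A| + |B| - 1) for A, B nonempty in Z/pZ.
|A| = 3, |B| = 3, p = 13.
CD lower bound = min(13, 3 + 3 - 1) = min(13, 5) = 5.
Compute A + B mod 13 directly:
a = 4: 4+0=4, 4+5=9, 4+9=0
a = 5: 5+0=5, 5+5=10, 5+9=1
a = 8: 8+0=8, 8+5=0, 8+9=4
A + B = {0, 1, 4, 5, 8, 9, 10}, so |A + B| = 7.
Verify: 7 ≥ 5? Yes ✓.

CD lower bound = 5, actual |A + B| = 7.


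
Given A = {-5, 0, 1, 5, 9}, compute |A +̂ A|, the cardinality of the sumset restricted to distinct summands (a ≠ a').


Restricted sumset: A +̂ A = {a + a' : a ∈ A, a' ∈ A, a ≠ a'}.
Equivalently, take A + A and drop any sum 2a that is achievable ONLY as a + a for a ∈ A (i.e. sums representable only with equal summands).
Enumerate pairs (a, a') with a < a' (symmetric, so each unordered pair gives one sum; this covers all a ≠ a'):
  -5 + 0 = -5
  -5 + 1 = -4
  -5 + 5 = 0
  -5 + 9 = 4
  0 + 1 = 1
  0 + 5 = 5
  0 + 9 = 9
  1 + 5 = 6
  1 + 9 = 10
  5 + 9 = 14
Collected distinct sums: {-5, -4, 0, 1, 4, 5, 6, 9, 10, 14}
|A +̂ A| = 10
(Reference bound: |A +̂ A| ≥ 2|A| - 3 for |A| ≥ 2, with |A| = 5 giving ≥ 7.)

|A +̂ A| = 10


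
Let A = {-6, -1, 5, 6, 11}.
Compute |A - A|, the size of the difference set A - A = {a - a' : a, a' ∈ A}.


A - A = {a - a' : a, a' ∈ A}; |A| = 5.
Bounds: 2|A|-1 ≤ |A - A| ≤ |A|² - |A| + 1, i.e. 9 ≤ |A - A| ≤ 21.
Note: 0 ∈ A - A always (from a - a). The set is symmetric: if d ∈ A - A then -d ∈ A - A.
Enumerate nonzero differences d = a - a' with a > a' (then include -d):
Positive differences: {1, 5, 6, 7, 11, 12, 17}
Full difference set: {0} ∪ (positive diffs) ∪ (negative diffs).
|A - A| = 1 + 2·7 = 15 (matches direct enumeration: 15).

|A - A| = 15


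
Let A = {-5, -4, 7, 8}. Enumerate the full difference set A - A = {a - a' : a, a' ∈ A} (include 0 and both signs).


A - A = {a - a' : a, a' ∈ A}.
Compute a - a' for each ordered pair (a, a'):
a = -5: -5--5=0, -5--4=-1, -5-7=-12, -5-8=-13
a = -4: -4--5=1, -4--4=0, -4-7=-11, -4-8=-12
a = 7: 7--5=12, 7--4=11, 7-7=0, 7-8=-1
a = 8: 8--5=13, 8--4=12, 8-7=1, 8-8=0
Collecting distinct values (and noting 0 appears from a-a):
A - A = {-13, -12, -11, -1, 0, 1, 11, 12, 13}
|A - A| = 9

A - A = {-13, -12, -11, -1, 0, 1, 11, 12, 13}


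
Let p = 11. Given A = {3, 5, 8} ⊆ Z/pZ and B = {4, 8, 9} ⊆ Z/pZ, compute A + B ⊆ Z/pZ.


Work in Z/11Z: reduce every sum a + b modulo 11.
Enumerate all 9 pairs:
a = 3: 3+4=7, 3+8=0, 3+9=1
a = 5: 5+4=9, 5+8=2, 5+9=3
a = 8: 8+4=1, 8+8=5, 8+9=6
Distinct residues collected: {0, 1, 2, 3, 5, 6, 7, 9}
|A + B| = 8 (out of 11 total residues).

A + B = {0, 1, 2, 3, 5, 6, 7, 9}


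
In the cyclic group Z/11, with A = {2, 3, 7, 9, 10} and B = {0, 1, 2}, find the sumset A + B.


Work in Z/11Z: reduce every sum a + b modulo 11.
Enumerate all 15 pairs:
a = 2: 2+0=2, 2+1=3, 2+2=4
a = 3: 3+0=3, 3+1=4, 3+2=5
a = 7: 7+0=7, 7+1=8, 7+2=9
a = 9: 9+0=9, 9+1=10, 9+2=0
a = 10: 10+0=10, 10+1=0, 10+2=1
Distinct residues collected: {0, 1, 2, 3, 4, 5, 7, 8, 9, 10}
|A + B| = 10 (out of 11 total residues).

A + B = {0, 1, 2, 3, 4, 5, 7, 8, 9, 10}


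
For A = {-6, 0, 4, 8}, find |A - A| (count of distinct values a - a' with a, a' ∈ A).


A - A = {a - a' : a, a' ∈ A}; |A| = 4.
Bounds: 2|A|-1 ≤ |A - A| ≤ |A|² - |A| + 1, i.e. 7 ≤ |A - A| ≤ 13.
Note: 0 ∈ A - A always (from a - a). The set is symmetric: if d ∈ A - A then -d ∈ A - A.
Enumerate nonzero differences d = a - a' with a > a' (then include -d):
Positive differences: {4, 6, 8, 10, 14}
Full difference set: {0} ∪ (positive diffs) ∪ (negative diffs).
|A - A| = 1 + 2·5 = 11 (matches direct enumeration: 11).

|A - A| = 11


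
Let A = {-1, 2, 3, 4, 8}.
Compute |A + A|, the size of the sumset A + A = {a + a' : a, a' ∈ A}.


A + A = {a + a' : a, a' ∈ A}; |A| = 5.
General bounds: 2|A| - 1 ≤ |A + A| ≤ |A|(|A|+1)/2, i.e. 9 ≤ |A + A| ≤ 15.
Lower bound 2|A|-1 is attained iff A is an arithmetic progression.
Enumerate sums a + a' for a ≤ a' (symmetric, so this suffices):
a = -1: -1+-1=-2, -1+2=1, -1+3=2, -1+4=3, -1+8=7
a = 2: 2+2=4, 2+3=5, 2+4=6, 2+8=10
a = 3: 3+3=6, 3+4=7, 3+8=11
a = 4: 4+4=8, 4+8=12
a = 8: 8+8=16
Distinct sums: {-2, 1, 2, 3, 4, 5, 6, 7, 8, 10, 11, 12, 16}
|A + A| = 13

|A + A| = 13


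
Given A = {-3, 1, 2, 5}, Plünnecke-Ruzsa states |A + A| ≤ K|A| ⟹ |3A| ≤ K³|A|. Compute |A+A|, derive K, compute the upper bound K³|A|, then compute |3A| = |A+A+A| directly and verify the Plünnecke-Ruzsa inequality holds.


|A| = 4.
Step 1: Compute A + A by enumerating all 16 pairs.
A + A = {-6, -2, -1, 2, 3, 4, 6, 7, 10}, so |A + A| = 9.
Step 2: Doubling constant K = |A + A|/|A| = 9/4 = 9/4 ≈ 2.2500.
Step 3: Plünnecke-Ruzsa gives |3A| ≤ K³·|A| = (2.2500)³ · 4 ≈ 45.5625.
Step 4: Compute 3A = A + A + A directly by enumerating all triples (a,b,c) ∈ A³; |3A| = 16.
Step 5: Check 16 ≤ 45.5625? Yes ✓.

K = 9/4, Plünnecke-Ruzsa bound K³|A| ≈ 45.5625, |3A| = 16, inequality holds.


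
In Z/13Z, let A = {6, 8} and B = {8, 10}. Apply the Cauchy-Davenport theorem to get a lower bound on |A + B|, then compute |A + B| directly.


Cauchy-Davenport: |A + B| ≥ min(p, |A| + |B| - 1) for A, B nonempty in Z/pZ.
|A| = 2, |B| = 2, p = 13.
CD lower bound = min(13, 2 + 2 - 1) = min(13, 3) = 3.
Compute A + B mod 13 directly:
a = 6: 6+8=1, 6+10=3
a = 8: 8+8=3, 8+10=5
A + B = {1, 3, 5}, so |A + B| = 3.
Verify: 3 ≥ 3? Yes ✓.

CD lower bound = 3, actual |A + B| = 3.


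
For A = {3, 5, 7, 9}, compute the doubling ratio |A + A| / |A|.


|A| = 4.
Compute A + A by enumerating all 16 pairs.
A + A = {6, 8, 10, 12, 14, 16, 18}, so |A + A| = 7.
K = |A + A| / |A| = 7/4 (already in lowest terms) ≈ 1.7500.
Reference: AP of size 4 gives K = 7/4 ≈ 1.7500; a fully generic set of size 4 gives K ≈ 2.5000.

|A| = 4, |A + A| = 7, K = 7/4.


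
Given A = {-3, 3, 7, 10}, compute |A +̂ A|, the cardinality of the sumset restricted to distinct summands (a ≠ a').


Restricted sumset: A +̂ A = {a + a' : a ∈ A, a' ∈ A, a ≠ a'}.
Equivalently, take A + A and drop any sum 2a that is achievable ONLY as a + a for a ∈ A (i.e. sums representable only with equal summands).
Enumerate pairs (a, a') with a < a' (symmetric, so each unordered pair gives one sum; this covers all a ≠ a'):
  -3 + 3 = 0
  -3 + 7 = 4
  -3 + 10 = 7
  3 + 7 = 10
  3 + 10 = 13
  7 + 10 = 17
Collected distinct sums: {0, 4, 7, 10, 13, 17}
|A +̂ A| = 6
(Reference bound: |A +̂ A| ≥ 2|A| - 3 for |A| ≥ 2, with |A| = 4 giving ≥ 5.)

|A +̂ A| = 6


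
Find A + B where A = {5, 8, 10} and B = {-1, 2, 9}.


A + B = {a + b : a ∈ A, b ∈ B}.
Enumerate all |A|·|B| = 3·3 = 9 pairs (a, b) and collect distinct sums.
a = 5: 5+-1=4, 5+2=7, 5+9=14
a = 8: 8+-1=7, 8+2=10, 8+9=17
a = 10: 10+-1=9, 10+2=12, 10+9=19
Collecting distinct sums: A + B = {4, 7, 9, 10, 12, 14, 17, 19}
|A + B| = 8

A + B = {4, 7, 9, 10, 12, 14, 17, 19}


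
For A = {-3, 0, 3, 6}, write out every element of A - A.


A - A = {a - a' : a, a' ∈ A}.
Compute a - a' for each ordered pair (a, a'):
a = -3: -3--3=0, -3-0=-3, -3-3=-6, -3-6=-9
a = 0: 0--3=3, 0-0=0, 0-3=-3, 0-6=-6
a = 3: 3--3=6, 3-0=3, 3-3=0, 3-6=-3
a = 6: 6--3=9, 6-0=6, 6-3=3, 6-6=0
Collecting distinct values (and noting 0 appears from a-a):
A - A = {-9, -6, -3, 0, 3, 6, 9}
|A - A| = 7

A - A = {-9, -6, -3, 0, 3, 6, 9}


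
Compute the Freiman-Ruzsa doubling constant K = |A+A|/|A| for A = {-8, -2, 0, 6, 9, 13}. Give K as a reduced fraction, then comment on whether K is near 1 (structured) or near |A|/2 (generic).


|A| = 6.
Compute A + A by enumerating all 36 pairs.
A + A = {-16, -10, -8, -4, -2, 0, 1, 4, 5, 6, 7, 9, 11, 12, 13, 15, 18, 19, 22, 26}, so |A + A| = 20.
K = |A + A| / |A| = 20/6 = 10/3 ≈ 3.3333.
Reference: AP of size 6 gives K = 11/6 ≈ 1.8333; a fully generic set of size 6 gives K ≈ 3.5000.

|A| = 6, |A + A| = 20, K = 20/6 = 10/3.


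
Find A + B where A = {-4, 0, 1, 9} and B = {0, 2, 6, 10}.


A + B = {a + b : a ∈ A, b ∈ B}.
Enumerate all |A|·|B| = 4·4 = 16 pairs (a, b) and collect distinct sums.
a = -4: -4+0=-4, -4+2=-2, -4+6=2, -4+10=6
a = 0: 0+0=0, 0+2=2, 0+6=6, 0+10=10
a = 1: 1+0=1, 1+2=3, 1+6=7, 1+10=11
a = 9: 9+0=9, 9+2=11, 9+6=15, 9+10=19
Collecting distinct sums: A + B = {-4, -2, 0, 1, 2, 3, 6, 7, 9, 10, 11, 15, 19}
|A + B| = 13

A + B = {-4, -2, 0, 1, 2, 3, 6, 7, 9, 10, 11, 15, 19}


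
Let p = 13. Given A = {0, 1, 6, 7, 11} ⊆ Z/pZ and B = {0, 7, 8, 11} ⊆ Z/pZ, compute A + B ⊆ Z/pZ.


Work in Z/13Z: reduce every sum a + b modulo 13.
Enumerate all 20 pairs:
a = 0: 0+0=0, 0+7=7, 0+8=8, 0+11=11
a = 1: 1+0=1, 1+7=8, 1+8=9, 1+11=12
a = 6: 6+0=6, 6+7=0, 6+8=1, 6+11=4
a = 7: 7+0=7, 7+7=1, 7+8=2, 7+11=5
a = 11: 11+0=11, 11+7=5, 11+8=6, 11+11=9
Distinct residues collected: {0, 1, 2, 4, 5, 6, 7, 8, 9, 11, 12}
|A + B| = 11 (out of 13 total residues).

A + B = {0, 1, 2, 4, 5, 6, 7, 8, 9, 11, 12}


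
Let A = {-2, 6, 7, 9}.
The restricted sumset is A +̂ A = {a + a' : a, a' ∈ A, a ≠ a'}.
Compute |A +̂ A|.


Restricted sumset: A +̂ A = {a + a' : a ∈ A, a' ∈ A, a ≠ a'}.
Equivalently, take A + A and drop any sum 2a that is achievable ONLY as a + a for a ∈ A (i.e. sums representable only with equal summands).
Enumerate pairs (a, a') with a < a' (symmetric, so each unordered pair gives one sum; this covers all a ≠ a'):
  -2 + 6 = 4
  -2 + 7 = 5
  -2 + 9 = 7
  6 + 7 = 13
  6 + 9 = 15
  7 + 9 = 16
Collected distinct sums: {4, 5, 7, 13, 15, 16}
|A +̂ A| = 6
(Reference bound: |A +̂ A| ≥ 2|A| - 3 for |A| ≥ 2, with |A| = 4 giving ≥ 5.)

|A +̂ A| = 6


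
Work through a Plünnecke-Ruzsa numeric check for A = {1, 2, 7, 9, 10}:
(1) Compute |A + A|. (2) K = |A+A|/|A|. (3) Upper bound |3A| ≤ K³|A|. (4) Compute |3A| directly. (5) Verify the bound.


|A| = 5.
Step 1: Compute A + A by enumerating all 25 pairs.
A + A = {2, 3, 4, 8, 9, 10, 11, 12, 14, 16, 17, 18, 19, 20}, so |A + A| = 14.
Step 2: Doubling constant K = |A + A|/|A| = 14/5 = 14/5 ≈ 2.8000.
Step 3: Plünnecke-Ruzsa gives |3A| ≤ K³·|A| = (2.8000)³ · 5 ≈ 109.7600.
Step 4: Compute 3A = A + A + A directly by enumerating all triples (a,b,c) ∈ A³; |3A| = 26.
Step 5: Check 26 ≤ 109.7600? Yes ✓.

K = 14/5, Plünnecke-Ruzsa bound K³|A| ≈ 109.7600, |3A| = 26, inequality holds.


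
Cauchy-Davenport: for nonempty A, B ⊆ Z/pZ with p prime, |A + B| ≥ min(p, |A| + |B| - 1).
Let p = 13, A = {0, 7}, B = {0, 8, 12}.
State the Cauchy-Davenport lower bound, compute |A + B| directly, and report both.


Cauchy-Davenport: |A + B| ≥ min(p, |A| + |B| - 1) for A, B nonempty in Z/pZ.
|A| = 2, |B| = 3, p = 13.
CD lower bound = min(13, 2 + 3 - 1) = min(13, 4) = 4.
Compute A + B mod 13 directly:
a = 0: 0+0=0, 0+8=8, 0+12=12
a = 7: 7+0=7, 7+8=2, 7+12=6
A + B = {0, 2, 6, 7, 8, 12}, so |A + B| = 6.
Verify: 6 ≥ 4? Yes ✓.

CD lower bound = 4, actual |A + B| = 6.


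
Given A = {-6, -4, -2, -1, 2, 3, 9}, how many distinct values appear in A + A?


A + A = {a + a' : a, a' ∈ A}; |A| = 7.
General bounds: 2|A| - 1 ≤ |A + A| ≤ |A|(|A|+1)/2, i.e. 13 ≤ |A + A| ≤ 28.
Lower bound 2|A|-1 is attained iff A is an arithmetic progression.
Enumerate sums a + a' for a ≤ a' (symmetric, so this suffices):
a = -6: -6+-6=-12, -6+-4=-10, -6+-2=-8, -6+-1=-7, -6+2=-4, -6+3=-3, -6+9=3
a = -4: -4+-4=-8, -4+-2=-6, -4+-1=-5, -4+2=-2, -4+3=-1, -4+9=5
a = -2: -2+-2=-4, -2+-1=-3, -2+2=0, -2+3=1, -2+9=7
a = -1: -1+-1=-2, -1+2=1, -1+3=2, -1+9=8
a = 2: 2+2=4, 2+3=5, 2+9=11
a = 3: 3+3=6, 3+9=12
a = 9: 9+9=18
Distinct sums: {-12, -10, -8, -7, -6, -5, -4, -3, -2, -1, 0, 1, 2, 3, 4, 5, 6, 7, 8, 11, 12, 18}
|A + A| = 22

|A + A| = 22
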